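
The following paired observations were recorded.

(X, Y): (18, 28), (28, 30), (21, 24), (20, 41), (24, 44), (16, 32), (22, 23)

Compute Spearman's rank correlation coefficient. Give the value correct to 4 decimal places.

0.0000

Rank X: 2, 7, 4, 3, 6, 1, 5
Rank Y: 3, 4, 2, 6, 7, 5, 1
d = rank(X) − rank(Y): -1, 3, 2, -3, -1, -4, 4; Σd² = 56
ρ = 1 − 6Σd² / [n(n²−1)] = 1 − 6×56 / (7×48) = 1 − 336/336 ≈ 0.0000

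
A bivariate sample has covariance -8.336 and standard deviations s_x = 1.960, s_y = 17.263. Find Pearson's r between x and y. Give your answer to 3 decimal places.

-0.246

r = Cov(x,y) / (s_x · s_y) = -8.336 / (1.960 × 17.263)
  = -8.336 / 33.8355 ≈ -0.246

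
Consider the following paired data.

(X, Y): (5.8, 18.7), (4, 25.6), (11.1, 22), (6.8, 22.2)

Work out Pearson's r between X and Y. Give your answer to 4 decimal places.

n = 4, ΣX = 27.7, ΣY = 88.5, ΣX² = 219.09, ΣY² = 1981.89, ΣXY = 606.02
nΣXY − ΣXΣY = 2424.08 − 2451.45 = -27.37
nΣX² − (ΣX)² = 876.36 − 767.29 = 109.07; nΣY² − (ΣY)² = 7927.56 − 7832.25 = 95.31
r = -27.37 / √(109.07 × 95.31) = -27.37 / 101.9581 ≈ -0.2684

-0.2684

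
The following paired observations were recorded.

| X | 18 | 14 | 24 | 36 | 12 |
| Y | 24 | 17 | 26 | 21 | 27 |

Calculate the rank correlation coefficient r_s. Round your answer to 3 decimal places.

Rank X: 3, 2, 4, 5, 1
Rank Y: 3, 1, 4, 2, 5
d = rank(X) − rank(Y): 0, 1, 0, 3, -4; Σd² = 26
ρ = 1 − 6Σd² / [n(n²−1)] = 1 − 6×26 / (5×24) = 1 − 156/120 ≈ -0.300

-0.300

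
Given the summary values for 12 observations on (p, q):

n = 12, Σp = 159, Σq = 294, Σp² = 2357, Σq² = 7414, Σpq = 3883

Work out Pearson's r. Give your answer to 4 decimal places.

r = (nΣpq − ΣpΣq) / √[(nΣp² − (Σp)²)(nΣq² − (Σq)²)]
Numerator: 12×3883 − 159×294 = -150
Denominator: √[(28284 − 25281)(88968 − 86436)] = √[3003 × 2532] = 2757.4619
r = -150 / 2757.4619 ≈ -0.0544

-0.0544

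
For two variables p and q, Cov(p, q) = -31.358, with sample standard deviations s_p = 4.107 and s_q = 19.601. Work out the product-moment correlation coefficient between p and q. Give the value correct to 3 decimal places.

-0.390

r = Cov(p,q) / (s_p · s_q) = -31.358 / (4.107 × 19.601)
  = -31.358 / 80.5013 ≈ -0.390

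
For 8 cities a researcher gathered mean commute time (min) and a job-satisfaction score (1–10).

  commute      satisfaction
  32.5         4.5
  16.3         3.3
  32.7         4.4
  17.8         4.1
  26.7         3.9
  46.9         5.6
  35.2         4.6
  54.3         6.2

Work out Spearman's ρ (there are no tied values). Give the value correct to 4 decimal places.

Rank commute: 4, 1, 5, 2, 3, 7, 6, 8
Rank satisfaction: 5, 1, 4, 3, 2, 7, 6, 8
d = rank(commute) − rank(satisfaction): -1, 0, 1, -1, 1, 0, 0, 0; Σd² = 4
ρ = 1 − 6Σd² / [n(n²−1)] = 1 − 6×4 / (8×63) = 1 − 24/504 ≈ 0.9524

0.9524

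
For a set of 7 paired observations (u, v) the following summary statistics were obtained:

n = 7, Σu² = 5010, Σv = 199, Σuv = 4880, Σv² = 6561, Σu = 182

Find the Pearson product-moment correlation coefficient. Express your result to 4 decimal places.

-0.5866

r = (nΣuv − ΣuΣv) / √[(nΣu² − (Σu)²)(nΣv² − (Σv)²)]
Numerator: 7×4880 − 182×199 = -2058
Denominator: √[(35070 − 33124)(45927 − 39601)] = √[1946 × 6326] = 3508.6174
r = -2058 / 3508.6174 ≈ -0.5866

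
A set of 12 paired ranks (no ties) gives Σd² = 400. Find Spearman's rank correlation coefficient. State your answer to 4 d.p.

ρ = 1 − 6Σd² / [n(n²−1)] = 1 − 6×400 / (12×143)
  = 1 − 2400/1716 = 1 − 1.39860 ≈ -0.3986

-0.3986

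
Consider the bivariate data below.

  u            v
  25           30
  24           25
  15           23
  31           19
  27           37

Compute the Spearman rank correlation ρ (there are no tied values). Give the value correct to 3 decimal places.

Rank u: 3, 2, 1, 5, 4
Rank v: 4, 3, 2, 1, 5
d = rank(u) − rank(v): -1, -1, -1, 4, -1; Σd² = 20
ρ = 1 − 6Σd² / [n(n²−1)] = 1 − 6×20 / (5×24) = 1 − 120/120 ≈ 0.000

0.000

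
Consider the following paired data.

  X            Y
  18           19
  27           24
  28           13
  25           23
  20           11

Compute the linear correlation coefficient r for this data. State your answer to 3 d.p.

0.244

n = 5, ΣX = 118, ΣY = 90, ΣX² = 2862, ΣY² = 1756, ΣXY = 2149
nΣXY − ΣXΣY = 10745 − 10620 = 125
nΣX² − (ΣX)² = 14310 − 13924 = 386; nΣY² − (ΣY)² = 8780 − 8100 = 680
r = 125 / √(386 × 680) = 125 / 512.3280 ≈ 0.244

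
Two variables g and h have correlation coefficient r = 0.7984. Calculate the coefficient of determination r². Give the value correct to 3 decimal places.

r² = (0.7984)² = 0.637

0.637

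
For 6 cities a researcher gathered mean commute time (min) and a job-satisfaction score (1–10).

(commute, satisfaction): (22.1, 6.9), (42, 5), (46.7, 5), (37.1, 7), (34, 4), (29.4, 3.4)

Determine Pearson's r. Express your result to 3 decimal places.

-0.163

n = 6, Σx = 211.3, Σy = 31.3, Σx² = 7830.07, Σy² = 174.17, Σxy = 1091.65
nΣxy − ΣxΣy = 6549.9 − 6613.69 = -63.79
nΣx² − (Σx)² = 46980.42 − 44647.69 = 2332.73; nΣy² − (Σy)² = 1045.02 − 979.69 = 65.33
r = -63.79 / √(2332.73 × 65.33) = -63.79 / 390.3809 ≈ -0.163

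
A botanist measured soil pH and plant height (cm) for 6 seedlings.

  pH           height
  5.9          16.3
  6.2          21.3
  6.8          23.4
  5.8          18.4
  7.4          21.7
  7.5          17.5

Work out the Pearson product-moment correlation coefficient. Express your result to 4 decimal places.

n = 6, Σx = 39.6, Σy = 118.6, Σx² = 264.14, Σy² = 2382.64, Σxy = 785.9
nΣxy − ΣxΣy = 4715.4 − 4696.56 = 18.84
nΣx² − (Σx)² = 1584.84 − 1568.16 = 16.68; nΣy² − (Σy)² = 14295.84 − 14065.96 = 229.88
r = 18.84 / √(16.68 × 229.88) = 18.84 / 61.9225 ≈ 0.3043

0.3043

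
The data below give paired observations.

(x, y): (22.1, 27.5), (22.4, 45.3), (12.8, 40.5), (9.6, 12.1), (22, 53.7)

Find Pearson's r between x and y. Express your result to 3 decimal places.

n = 5, Σx = 88.9, Σy = 179.1, Σx² = 1730.17, Σy² = 7478.69, Σxy = 3438.43
nΣxy − ΣxΣy = 17192.15 − 15921.99 = 1270.16
nΣx² − (Σx)² = 8650.85 − 7903.21 = 747.64; nΣy² − (Σy)² = 37393.45 − 32076.81 = 5316.64
r = 1270.16 / √(747.64 × 5316.64) = 1270.16 / 1993.7233 ≈ 0.637

0.637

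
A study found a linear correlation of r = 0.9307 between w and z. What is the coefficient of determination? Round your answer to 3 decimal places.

0.866

r² = (0.9307)² = 0.866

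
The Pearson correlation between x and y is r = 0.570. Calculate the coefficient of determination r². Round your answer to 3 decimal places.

r² = (0.570)² = 0.325

0.325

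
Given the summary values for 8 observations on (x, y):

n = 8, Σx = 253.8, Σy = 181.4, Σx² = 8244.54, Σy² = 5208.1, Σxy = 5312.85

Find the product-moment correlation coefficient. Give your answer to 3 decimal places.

-0.962

r = (nΣxy − ΣxΣy) / √[(nΣx² − (Σx)²)(nΣy² − (Σy)²)]
Numerator: 8×5312.85 − 253.8×181.4 = -3536.52
Denominator: √[(65956.32 − 64414.44)(41664.8 − 32905.96)] = √[1541.88 × 8758.84] = 3674.9259
r = -3536.52 / 3674.9259 ≈ -0.962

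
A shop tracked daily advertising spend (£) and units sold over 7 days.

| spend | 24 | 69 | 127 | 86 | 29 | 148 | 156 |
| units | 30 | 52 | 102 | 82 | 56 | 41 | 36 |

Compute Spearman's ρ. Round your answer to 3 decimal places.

0.071

Rank spend: 1, 3, 5, 4, 2, 6, 7
Rank units: 1, 4, 7, 6, 5, 3, 2
d = rank(spend) − rank(units): 0, -1, -2, -2, -3, 3, 5; Σd² = 52
ρ = 1 − 6Σd² / [n(n²−1)] = 1 − 6×52 / (7×48) = 1 − 312/336 ≈ 0.071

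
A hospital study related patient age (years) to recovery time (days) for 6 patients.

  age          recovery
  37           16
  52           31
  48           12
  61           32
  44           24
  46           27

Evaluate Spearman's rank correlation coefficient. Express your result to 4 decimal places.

Rank age: 1, 5, 4, 6, 2, 3
Rank recovery: 2, 5, 1, 6, 3, 4
d = rank(age) − rank(recovery): -1, 0, 3, 0, -1, -1; Σd² = 12
ρ = 1 − 6Σd² / [n(n²−1)] = 1 − 6×12 / (6×35) = 1 − 72/210 ≈ 0.6571

0.6571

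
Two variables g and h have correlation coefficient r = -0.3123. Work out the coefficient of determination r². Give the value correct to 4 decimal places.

r² = (-0.3123)² = 0.0975

0.0975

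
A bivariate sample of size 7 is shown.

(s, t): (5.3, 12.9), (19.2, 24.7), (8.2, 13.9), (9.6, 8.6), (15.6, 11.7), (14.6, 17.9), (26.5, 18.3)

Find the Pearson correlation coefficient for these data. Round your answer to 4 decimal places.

n = 7, Σs = 99, Σt = 108, Σs² = 1714.9, Σt² = 1835.86, Σst = 1667.96
nΣst − ΣsΣt = 11675.72 − 10692 = 983.72
nΣs² − (Σs)² = 12004.3 − 9801 = 2203.3; nΣt² − (Σt)² = 12851.02 − 11664 = 1187.02
r = 983.72 / √(2203.3 × 1187.02) = 983.72 / 1617.2078 ≈ 0.6083

0.6083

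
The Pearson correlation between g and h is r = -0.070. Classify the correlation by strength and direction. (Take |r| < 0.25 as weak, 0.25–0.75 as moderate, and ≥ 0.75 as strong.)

weak negative

r = -0.070 < 0 so the relationship is negative.
|r| = 0.070, which falls in the weak range.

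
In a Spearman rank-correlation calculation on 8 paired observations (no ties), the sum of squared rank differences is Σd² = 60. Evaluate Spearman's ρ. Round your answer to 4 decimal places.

0.2857

ρ = 1 − 6Σd² / [n(n²−1)] = 1 − 6×60 / (8×63)
  = 1 − 360/504 = 1 − 0.71429 ≈ 0.2857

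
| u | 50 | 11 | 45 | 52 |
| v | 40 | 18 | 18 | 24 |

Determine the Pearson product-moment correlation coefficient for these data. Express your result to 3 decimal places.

n = 4, Σu = 158, Σv = 100, Σu² = 7350, Σv² = 2824, Σuv = 4256
nΣuv − ΣuΣv = 17024 − 15800 = 1224
nΣu² − (Σu)² = 29400 − 24964 = 4436; nΣv² − (Σv)² = 11296 − 10000 = 1296
r = 1224 / √(4436 × 1296) = 1224 / 2397.7189 ≈ 0.510

0.510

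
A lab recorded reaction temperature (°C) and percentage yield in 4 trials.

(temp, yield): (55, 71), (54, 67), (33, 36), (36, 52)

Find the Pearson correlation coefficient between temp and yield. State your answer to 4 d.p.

0.9475

n = 4, Σx = 178, Σy = 226, Σx² = 8326, Σy² = 13530, Σxy = 10583
nΣxy − ΣxΣy = 42332 − 40228 = 2104
nΣx² − (Σx)² = 33304 − 31684 = 1620; nΣy² − (Σy)² = 54120 − 51076 = 3044
r = 2104 / √(1620 × 3044) = 2104 / 2220.6486 ≈ 0.9475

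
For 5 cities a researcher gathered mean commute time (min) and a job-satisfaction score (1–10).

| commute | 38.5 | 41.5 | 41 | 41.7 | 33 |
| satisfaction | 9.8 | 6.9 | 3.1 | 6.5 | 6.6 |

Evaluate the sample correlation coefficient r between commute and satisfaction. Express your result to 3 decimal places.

-0.233

n = 5, Σx = 195.7, Σy = 32.9, Σx² = 7713.39, Σy² = 239.07, Σxy = 1279.6
nΣxy − ΣxΣy = 6398 − 6438.53 = -40.53
nΣx² − (Σx)² = 38566.95 − 38298.49 = 268.46; nΣy² − (Σy)² = 1195.35 − 1082.41 = 112.94
r = -40.53 / √(268.46 × 112.94) = -40.53 / 174.1260 ≈ -0.233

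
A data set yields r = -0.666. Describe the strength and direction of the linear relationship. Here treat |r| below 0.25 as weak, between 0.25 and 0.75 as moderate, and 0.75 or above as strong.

moderate negative

r = -0.666 < 0 so the relationship is negative.
|r| = 0.666, which falls in the moderate range.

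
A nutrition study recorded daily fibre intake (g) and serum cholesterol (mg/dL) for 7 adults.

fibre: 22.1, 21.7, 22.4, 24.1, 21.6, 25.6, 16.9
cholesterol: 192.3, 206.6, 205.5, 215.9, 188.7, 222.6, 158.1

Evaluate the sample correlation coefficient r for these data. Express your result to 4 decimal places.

n = 7, Σx = 154.4, Σy = 1389.7, Σx² = 3449.4, Σy² = 278659.97, Σxy = 30985.81
nΣxy − ΣxΣy = 216900.67 − 214569.68 = 2330.99
nΣx² − (Σx)² = 24145.8 − 23839.36 = 306.44; nΣy² − (Σy)² = 1950619.79 − 1931266.09 = 19353.7
r = 2330.99 / √(306.44 × 19353.7) = 2330.99 / 2435.3127 ≈ 0.9572

0.9572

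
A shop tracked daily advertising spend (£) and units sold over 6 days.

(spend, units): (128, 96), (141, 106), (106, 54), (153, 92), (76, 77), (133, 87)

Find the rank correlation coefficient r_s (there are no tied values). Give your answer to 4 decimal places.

Rank spend: 3, 5, 2, 6, 1, 4
Rank units: 5, 6, 1, 4, 2, 3
d = rank(spend) − rank(units): -2, -1, 1, 2, -1, 1; Σd² = 12
ρ = 1 − 6Σd² / [n(n²−1)] = 1 − 6×12 / (6×35) = 1 − 72/210 ≈ 0.6571

0.6571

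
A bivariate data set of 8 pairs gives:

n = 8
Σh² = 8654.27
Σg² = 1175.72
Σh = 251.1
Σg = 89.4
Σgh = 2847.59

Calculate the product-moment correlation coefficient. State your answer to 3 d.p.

r = (nΣgh − ΣgΣh) / √[(nΣg² − (Σg)²)(nΣh² − (Σh)²)]
Numerator: 8×2847.59 − 89.4×251.1 = 332.38
Denominator: √[(9405.76 − 7992.36)(69234.16 − 63051.21)] = √[1413.4 × 6182.95] = 2956.1768
r = 332.38 / 2956.1768 ≈ 0.112

0.112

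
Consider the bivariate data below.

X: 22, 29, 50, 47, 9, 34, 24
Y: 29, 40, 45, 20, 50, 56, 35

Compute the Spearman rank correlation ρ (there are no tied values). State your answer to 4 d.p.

Rank X: 2, 4, 7, 6, 1, 5, 3
Rank Y: 2, 4, 5, 1, 6, 7, 3
d = rank(X) − rank(Y): 0, 0, 2, 5, -5, -2, 0; Σd² = 58
ρ = 1 − 6Σd² / [n(n²−1)] = 1 − 6×58 / (7×48) = 1 − 348/336 ≈ -0.0357

-0.0357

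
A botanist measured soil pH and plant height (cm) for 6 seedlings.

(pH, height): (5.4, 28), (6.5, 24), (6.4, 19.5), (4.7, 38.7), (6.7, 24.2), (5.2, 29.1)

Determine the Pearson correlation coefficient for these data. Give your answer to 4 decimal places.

-0.8771

n = 6, Σx = 34.9, Σy = 163.5, Σx² = 206.39, Σy² = 4670.39, Σxy = 927.35
nΣxy − ΣxΣy = 5564.1 − 5706.15 = -142.05
nΣx² − (Σx)² = 1238.34 − 1218.01 = 20.33; nΣy² − (Σy)² = 28022.34 − 26732.25 = 1290.09
r = -142.05 / √(20.33 × 1290.09) = -142.05 / 161.9492 ≈ -0.8771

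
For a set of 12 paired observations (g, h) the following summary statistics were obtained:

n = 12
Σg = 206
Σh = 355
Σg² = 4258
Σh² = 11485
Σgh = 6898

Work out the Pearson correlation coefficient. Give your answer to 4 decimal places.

r = (nΣgh − ΣgΣh) / √[(nΣg² − (Σg)²)(nΣh² − (Σh)²)]
Numerator: 12×6898 − 206×355 = 9646
Denominator: √[(51096 − 42436)(137820 − 126025)] = √[8660 × 11795] = 10106.6661
r = 9646 / 10106.6661 ≈ 0.9544

0.9544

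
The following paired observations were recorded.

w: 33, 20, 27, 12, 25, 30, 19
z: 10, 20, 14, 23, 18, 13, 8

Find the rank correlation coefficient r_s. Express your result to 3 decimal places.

-0.464

Rank w: 7, 3, 5, 1, 4, 6, 2
Rank z: 2, 6, 4, 7, 5, 3, 1
d = rank(w) − rank(z): 5, -3, 1, -6, -1, 3, 1; Σd² = 82
ρ = 1 − 6Σd² / [n(n²−1)] = 1 − 6×82 / (7×48) = 1 − 492/336 ≈ -0.464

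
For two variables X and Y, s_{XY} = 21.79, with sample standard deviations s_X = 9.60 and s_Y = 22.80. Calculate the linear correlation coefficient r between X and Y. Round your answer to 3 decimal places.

0.100

r = Cov(X,Y) / (s_X · s_Y) = 21.79 / (9.60 × 22.80)
  = 21.79 / 218.8800 ≈ 0.100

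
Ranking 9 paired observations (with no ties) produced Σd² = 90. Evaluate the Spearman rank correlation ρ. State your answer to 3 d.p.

0.250

ρ = 1 − 6Σd² / [n(n²−1)] = 1 − 6×90 / (9×80)
  = 1 − 540/720 = 1 − 0.7500 ≈ 0.250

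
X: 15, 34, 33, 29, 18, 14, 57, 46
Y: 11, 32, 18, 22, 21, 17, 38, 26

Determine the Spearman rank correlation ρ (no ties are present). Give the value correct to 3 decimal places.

Rank X: 2, 6, 5, 4, 3, 1, 8, 7
Rank Y: 1, 7, 3, 5, 4, 2, 8, 6
d = rank(X) − rank(Y): 1, -1, 2, -1, -1, -1, 0, 1; Σd² = 10
ρ = 1 − 6Σd² / [n(n²−1)] = 1 − 6×10 / (8×63) = 1 − 60/504 ≈ 0.881

0.881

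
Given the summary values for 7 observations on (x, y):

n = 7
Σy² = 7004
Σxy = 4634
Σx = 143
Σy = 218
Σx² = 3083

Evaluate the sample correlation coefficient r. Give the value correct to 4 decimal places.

0.9687

r = (nΣxy − ΣxΣy) / √[(nΣx² − (Σx)²)(nΣy² − (Σy)²)]
Numerator: 7×4634 − 143×218 = 1264
Denominator: √[(21581 − 20449)(49028 − 47524)] = √[1132 × 1504] = 1304.8096
r = 1264 / 1304.8096 ≈ 0.9687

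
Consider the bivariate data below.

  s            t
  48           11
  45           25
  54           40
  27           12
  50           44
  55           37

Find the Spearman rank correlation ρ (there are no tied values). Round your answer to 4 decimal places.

0.6000

Rank s: 3, 2, 5, 1, 4, 6
Rank t: 1, 3, 5, 2, 6, 4
d = rank(s) − rank(t): 2, -1, 0, -1, -2, 2; Σd² = 14
ρ = 1 − 6Σd² / [n(n²−1)] = 1 − 6×14 / (6×35) = 1 − 84/210 ≈ 0.6000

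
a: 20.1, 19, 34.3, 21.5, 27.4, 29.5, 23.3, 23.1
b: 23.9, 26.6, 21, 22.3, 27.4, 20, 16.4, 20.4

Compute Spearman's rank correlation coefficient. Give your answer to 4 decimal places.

Rank a: 2, 1, 8, 3, 6, 7, 5, 4
Rank b: 6, 7, 4, 5, 8, 2, 1, 3
d = rank(a) − rank(b): -4, -6, 4, -2, -2, 5, 4, 1; Σd² = 118
ρ = 1 − 6Σd² / [n(n²−1)] = 1 − 6×118 / (8×63) = 1 − 708/504 ≈ -0.4048

-0.4048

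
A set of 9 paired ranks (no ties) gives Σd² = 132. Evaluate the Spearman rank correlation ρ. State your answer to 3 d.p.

-0.100

ρ = 1 − 6Σd² / [n(n²−1)] = 1 − 6×132 / (9×80)
  = 1 − 792/720 = 1 − 1.1000 ≈ -0.100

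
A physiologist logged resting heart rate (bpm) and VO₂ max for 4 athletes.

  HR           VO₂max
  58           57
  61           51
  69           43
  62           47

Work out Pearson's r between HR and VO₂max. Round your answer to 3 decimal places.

n = 4, Σx = 250, Σy = 198, Σx² = 15690, Σy² = 9908, Σxy = 12298
nΣxy − ΣxΣy = 49192 − 49500 = -308
nΣx² − (Σx)² = 62760 − 62500 = 260; nΣy² − (Σy)² = 39632 − 39204 = 428
r = -308 / √(260 × 428) = -308 / 333.5866 ≈ -0.923

-0.923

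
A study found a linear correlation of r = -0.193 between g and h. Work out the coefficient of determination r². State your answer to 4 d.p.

0.0372

r² = (-0.193)² = 0.0372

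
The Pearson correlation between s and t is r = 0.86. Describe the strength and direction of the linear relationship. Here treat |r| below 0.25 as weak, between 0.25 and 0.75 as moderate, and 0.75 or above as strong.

strong positive

r = 0.86 > 0 so the relationship is positive.
|r| = 0.86, which falls in the strong range.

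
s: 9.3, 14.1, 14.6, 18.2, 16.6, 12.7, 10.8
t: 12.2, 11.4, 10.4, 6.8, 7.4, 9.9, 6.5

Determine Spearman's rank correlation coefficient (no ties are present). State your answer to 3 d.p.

Rank s: 1, 4, 5, 7, 6, 3, 2
Rank t: 7, 6, 5, 2, 3, 4, 1
d = rank(s) − rank(t): -6, -2, 0, 5, 3, -1, 1; Σd² = 76
ρ = 1 − 6Σd² / [n(n²−1)] = 1 − 6×76 / (7×48) = 1 − 456/336 ≈ -0.357

-0.357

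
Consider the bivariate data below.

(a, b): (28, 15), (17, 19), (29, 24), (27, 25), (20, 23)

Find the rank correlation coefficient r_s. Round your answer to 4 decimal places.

0.2000

Rank a: 4, 1, 5, 3, 2
Rank b: 1, 2, 4, 5, 3
d = rank(a) − rank(b): 3, -1, 1, -2, -1; Σd² = 16
ρ = 1 − 6Σd² / [n(n²−1)] = 1 − 6×16 / (5×24) = 1 − 96/120 ≈ 0.2000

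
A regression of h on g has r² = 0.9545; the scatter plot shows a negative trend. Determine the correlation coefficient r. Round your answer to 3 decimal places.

|r| = √0.9545 = 0.977
The association is negative, so r = −0.977.

-0.977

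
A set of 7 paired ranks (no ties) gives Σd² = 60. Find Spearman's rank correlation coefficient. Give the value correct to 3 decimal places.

-0.071

ρ = 1 − 6Σd² / [n(n²−1)] = 1 − 6×60 / (7×48)
  = 1 − 360/336 = 1 − 1.0714 ≈ -0.071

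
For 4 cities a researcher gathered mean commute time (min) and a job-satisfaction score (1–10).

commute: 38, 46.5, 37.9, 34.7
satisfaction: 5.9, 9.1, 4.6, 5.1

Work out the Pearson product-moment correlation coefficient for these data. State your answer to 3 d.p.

n = 4, Σx = 157.1, Σy = 24.7, Σx² = 6246.75, Σy² = 164.79, Σxy = 998.66
nΣxy − ΣxΣy = 3994.64 − 3880.37 = 114.27
nΣx² − (Σx)² = 24987 − 24680.41 = 306.59; nΣy² − (Σy)² = 659.16 − 610.09 = 49.07
r = 114.27 / √(306.59 × 49.07) = 114.27 / 122.6555 ≈ 0.932

0.932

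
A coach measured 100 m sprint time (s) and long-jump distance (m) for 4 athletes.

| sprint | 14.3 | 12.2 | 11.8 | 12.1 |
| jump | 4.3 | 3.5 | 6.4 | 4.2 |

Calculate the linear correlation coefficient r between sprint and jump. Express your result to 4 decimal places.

n = 4, Σx = 50.4, Σy = 18.4, Σx² = 638.98, Σy² = 89.34, Σxy = 230.53
nΣxy − ΣxΣy = 922.12 − 927.36 = -5.24
nΣx² − (Σx)² = 2555.92 − 2540.16 = 15.76; nΣy² − (Σy)² = 357.36 − 338.56 = 18.8
r = -5.24 / √(15.76 × 18.8) = -5.24 / 17.2130 ≈ -0.3044

-0.3044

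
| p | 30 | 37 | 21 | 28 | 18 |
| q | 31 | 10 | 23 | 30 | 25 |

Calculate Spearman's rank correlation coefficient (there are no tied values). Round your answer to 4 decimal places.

-0.1000

Rank p: 4, 5, 2, 3, 1
Rank q: 5, 1, 2, 4, 3
d = rank(p) − rank(q): -1, 4, 0, -1, -2; Σd² = 22
ρ = 1 − 6Σd² / [n(n²−1)] = 1 − 6×22 / (5×24) = 1 − 132/120 ≈ -0.1000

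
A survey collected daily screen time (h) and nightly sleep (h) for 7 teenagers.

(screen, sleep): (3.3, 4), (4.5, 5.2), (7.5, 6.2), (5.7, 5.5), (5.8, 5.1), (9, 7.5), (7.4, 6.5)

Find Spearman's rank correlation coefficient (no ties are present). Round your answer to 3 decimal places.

0.857

Rank screen: 1, 2, 6, 3, 4, 7, 5
Rank sleep: 1, 3, 5, 4, 2, 7, 6
d = rank(screen) − rank(sleep): 0, -1, 1, -1, 2, 0, -1; Σd² = 8
ρ = 1 − 6Σd² / [n(n²−1)] = 1 − 6×8 / (7×48) = 1 − 48/336 ≈ 0.857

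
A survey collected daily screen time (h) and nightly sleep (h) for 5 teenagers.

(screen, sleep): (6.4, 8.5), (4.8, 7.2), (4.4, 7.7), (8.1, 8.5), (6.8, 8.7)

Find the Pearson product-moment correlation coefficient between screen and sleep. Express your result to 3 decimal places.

n = 5, Σx = 30.5, Σy = 40.6, Σx² = 195.21, Σy² = 331.32, Σxy = 250.85
nΣxy − ΣxΣy = 1254.25 − 1238.3 = 15.95
nΣx² − (Σx)² = 976.05 − 930.25 = 45.8; nΣy² − (Σy)² = 1656.6 − 1648.36 = 8.24
r = 15.95 / √(45.8 × 8.24) = 15.95 / 19.4266 ≈ 0.821

0.821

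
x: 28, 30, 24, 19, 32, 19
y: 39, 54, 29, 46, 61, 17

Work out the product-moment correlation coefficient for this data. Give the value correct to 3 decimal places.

0.718

n = 6, Σx = 152, Σy = 246, Σx² = 4006, Σy² = 11404, Σxy = 6557
nΣxy − ΣxΣy = 39342 − 37392 = 1950
nΣx² − (Σx)² = 24036 − 23104 = 932; nΣy² − (Σy)² = 68424 − 60516 = 7908
r = 1950 / √(932 × 7908) = 1950 / 2714.8215 ≈ 0.718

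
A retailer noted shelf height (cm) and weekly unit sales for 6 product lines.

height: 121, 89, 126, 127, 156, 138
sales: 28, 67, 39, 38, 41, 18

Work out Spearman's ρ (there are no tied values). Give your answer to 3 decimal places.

-0.257

Rank height: 2, 1, 3, 4, 6, 5
Rank sales: 2, 6, 4, 3, 5, 1
d = rank(height) − rank(sales): 0, -5, -1, 1, 1, 4; Σd² = 44
ρ = 1 − 6Σd² / [n(n²−1)] = 1 − 6×44 / (6×35) = 1 − 264/210 ≈ -0.257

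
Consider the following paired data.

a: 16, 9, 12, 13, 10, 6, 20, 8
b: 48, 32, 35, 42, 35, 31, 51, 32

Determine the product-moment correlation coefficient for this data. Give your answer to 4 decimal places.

0.9608

n = 8, Σa = 94, Σb = 306, Σa² = 1250, Σb² = 12128, Σab = 3834
nΣab − ΣaΣb = 30672 − 28764 = 1908
nΣa² − (Σa)² = 10000 − 8836 = 1164; nΣb² − (Σb)² = 97024 − 93636 = 3388
r = 1908 / √(1164 × 3388) = 1908 / 1985.8580 ≈ 0.9608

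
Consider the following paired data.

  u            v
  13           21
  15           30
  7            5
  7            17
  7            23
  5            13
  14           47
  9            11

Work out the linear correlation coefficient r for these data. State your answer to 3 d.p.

0.723

n = 8, Σu = 77, Σv = 167, Σu² = 843, Σv² = 4683, Σuv = 1860
nΣuv − ΣuΣv = 14880 − 12859 = 2021
nΣu² − (Σu)² = 6744 − 5929 = 815; nΣv² − (Σv)² = 37464 − 27889 = 9575
r = 2021 / √(815 × 9575) = 2021 / 2793.4969 ≈ 0.723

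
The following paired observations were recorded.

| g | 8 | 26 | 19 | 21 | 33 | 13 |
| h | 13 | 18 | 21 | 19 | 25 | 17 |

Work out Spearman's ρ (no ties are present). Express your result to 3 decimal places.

Rank g: 1, 5, 3, 4, 6, 2
Rank h: 1, 3, 5, 4, 6, 2
d = rank(g) − rank(h): 0, 2, -2, 0, 0, 0; Σd² = 8
ρ = 1 − 6Σd² / [n(n²−1)] = 1 − 6×8 / (6×35) = 1 − 48/210 ≈ 0.771

0.771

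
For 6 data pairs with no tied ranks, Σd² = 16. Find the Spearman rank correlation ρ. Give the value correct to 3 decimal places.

ρ = 1 − 6Σd² / [n(n²−1)] = 1 − 6×16 / (6×35)
  = 1 − 96/210 = 1 − 0.4571 ≈ 0.543

0.543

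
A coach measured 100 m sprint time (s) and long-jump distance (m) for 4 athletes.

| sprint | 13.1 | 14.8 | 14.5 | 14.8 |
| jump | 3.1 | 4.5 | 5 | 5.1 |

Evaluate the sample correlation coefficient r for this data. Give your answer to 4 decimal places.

0.9261

n = 4, Σx = 57.2, Σy = 17.7, Σx² = 819.94, Σy² = 80.87, Σxy = 255.19
nΣxy − ΣxΣy = 1020.76 − 1012.44 = 8.32
nΣx² − (Σx)² = 3279.76 − 3271.84 = 7.92; nΣy² − (Σy)² = 323.48 − 313.29 = 10.19
r = 8.32 / √(7.92 × 10.19) = 8.32 / 8.9836 ≈ 0.9261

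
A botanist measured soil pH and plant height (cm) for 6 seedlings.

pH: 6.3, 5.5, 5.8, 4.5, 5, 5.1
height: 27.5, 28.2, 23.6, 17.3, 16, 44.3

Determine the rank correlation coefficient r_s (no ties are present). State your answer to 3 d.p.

0.429

Rank pH: 6, 4, 5, 1, 2, 3
Rank height: 4, 5, 3, 2, 1, 6
d = rank(pH) − rank(height): 2, -1, 2, -1, 1, -3; Σd² = 20
ρ = 1 − 6Σd² / [n(n²−1)] = 1 − 6×20 / (6×35) = 1 − 120/210 ≈ 0.429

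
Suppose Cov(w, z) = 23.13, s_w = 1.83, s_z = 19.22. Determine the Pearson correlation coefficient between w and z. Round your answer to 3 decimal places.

r = Cov(w,z) / (s_w · s_z) = 23.13 / (1.83 × 19.22)
  = 23.13 / 35.1726 ≈ 0.658

0.658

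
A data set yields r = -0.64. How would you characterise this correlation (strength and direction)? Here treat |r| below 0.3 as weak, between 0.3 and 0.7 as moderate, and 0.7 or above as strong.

r = -0.64 < 0 so the relationship is negative.
|r| = 0.64, which falls in the moderate range.

moderate negative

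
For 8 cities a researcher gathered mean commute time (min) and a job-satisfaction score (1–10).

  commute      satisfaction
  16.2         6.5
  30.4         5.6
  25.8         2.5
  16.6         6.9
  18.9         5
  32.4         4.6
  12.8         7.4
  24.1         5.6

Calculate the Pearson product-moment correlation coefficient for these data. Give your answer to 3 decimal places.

n = 8, Σx = 177.2, Σy = 44.1, Σx² = 4279.42, Σy² = 259.75, Σxy = 927.8
nΣxy − ΣxΣy = 7422.4 − 7814.52 = -392.12
nΣx² − (Σx)² = 34235.36 − 31399.84 = 2835.52; nΣy² − (Σy)² = 2078 − 1944.81 = 133.19
r = -392.12 / √(2835.52 × 133.19) = -392.12 / 614.5428 ≈ -0.638

-0.638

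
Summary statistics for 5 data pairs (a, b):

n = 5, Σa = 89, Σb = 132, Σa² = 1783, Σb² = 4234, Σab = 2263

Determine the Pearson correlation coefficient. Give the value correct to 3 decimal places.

r = (nΣab − ΣaΣb) / √[(nΣa² − (Σa)²)(nΣb² − (Σb)²)]
Numerator: 5×2263 − 89×132 = -433
Denominator: √[(8915 − 7921)(21170 − 17424)] = √[994 × 3746] = 1929.6435
r = -433 / 1929.6435 ≈ -0.224

-0.224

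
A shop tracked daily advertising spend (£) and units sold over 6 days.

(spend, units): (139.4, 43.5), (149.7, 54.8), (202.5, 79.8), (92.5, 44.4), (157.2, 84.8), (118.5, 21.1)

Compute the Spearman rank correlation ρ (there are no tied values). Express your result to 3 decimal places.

Rank spend: 3, 4, 6, 1, 5, 2
Rank units: 2, 4, 5, 3, 6, 1
d = rank(spend) − rank(units): 1, 0, 1, -2, -1, 1; Σd² = 8
ρ = 1 − 6Σd² / [n(n²−1)] = 1 − 6×8 / (6×35) = 1 − 48/210 ≈ 0.771

0.771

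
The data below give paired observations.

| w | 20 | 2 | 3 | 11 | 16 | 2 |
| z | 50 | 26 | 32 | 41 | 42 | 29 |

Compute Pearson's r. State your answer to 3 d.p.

n = 6, Σw = 54, Σz = 220, Σw² = 794, Σz² = 8486, Σwz = 2329
nΣwz − ΣwΣz = 13974 − 11880 = 2094
nΣw² − (Σw)² = 4764 − 2916 = 1848; nΣz² − (Σz)² = 50916 − 48400 = 2516
r = 2094 / √(1848 × 2516) = 2094 / 2156.2857 ≈ 0.971

0.971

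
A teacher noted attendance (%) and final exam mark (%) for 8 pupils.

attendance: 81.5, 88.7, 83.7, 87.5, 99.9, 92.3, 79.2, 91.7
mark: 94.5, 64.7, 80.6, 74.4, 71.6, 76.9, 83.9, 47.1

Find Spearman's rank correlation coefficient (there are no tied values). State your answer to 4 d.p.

-0.7143

Rank attendance: 2, 5, 3, 4, 8, 7, 1, 6
Rank mark: 8, 2, 6, 4, 3, 5, 7, 1
d = rank(attendance) − rank(mark): -6, 3, -3, 0, 5, 2, -6, 5; Σd² = 144
ρ = 1 − 6Σd² / [n(n²−1)] = 1 − 6×144 / (8×63) = 1 − 864/504 ≈ -0.7143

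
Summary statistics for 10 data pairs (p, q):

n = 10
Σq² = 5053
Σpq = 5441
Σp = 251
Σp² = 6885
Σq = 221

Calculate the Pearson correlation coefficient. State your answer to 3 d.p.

-0.338

r = (nΣpq − ΣpΣq) / √[(nΣp² − (Σp)²)(nΣq² − (Σq)²)]
Numerator: 10×5441 − 251×221 = -1061
Denominator: √[(68850 − 63001)(50530 − 48841)] = √[5849 × 1689] = 3143.0814
r = -1061 / 3143.0814 ≈ -0.338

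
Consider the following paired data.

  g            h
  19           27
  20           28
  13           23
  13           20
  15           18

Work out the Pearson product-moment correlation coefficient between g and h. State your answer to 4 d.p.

n = 5, Σg = 80, Σh = 116, Σg² = 1324, Σh² = 2766, Σgh = 1902
nΣgh − ΣgΣh = 9510 − 9280 = 230
nΣg² − (Σg)² = 6620 − 6400 = 220; nΣh² − (Σh)² = 13830 − 13456 = 374
r = 230 / √(220 × 374) = 230 / 286.8449 ≈ 0.8018

0.8018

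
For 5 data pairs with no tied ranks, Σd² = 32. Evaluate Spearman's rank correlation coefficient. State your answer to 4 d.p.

-0.6000

ρ = 1 − 6Σd² / [n(n²−1)] = 1 − 6×32 / (5×24)
  = 1 − 192/120 = 1 − 1.60000 ≈ -0.6000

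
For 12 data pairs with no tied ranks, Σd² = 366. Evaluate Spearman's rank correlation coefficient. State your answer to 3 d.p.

ρ = 1 − 6Σd² / [n(n²−1)] = 1 − 6×366 / (12×143)
  = 1 − 2196/1716 = 1 − 1.2797 ≈ -0.280

-0.280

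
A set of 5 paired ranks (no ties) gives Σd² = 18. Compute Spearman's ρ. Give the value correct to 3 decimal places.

ρ = 1 − 6Σd² / [n(n²−1)] = 1 − 6×18 / (5×24)
  = 1 − 108/120 = 1 − 0.9000 ≈ 0.100

0.100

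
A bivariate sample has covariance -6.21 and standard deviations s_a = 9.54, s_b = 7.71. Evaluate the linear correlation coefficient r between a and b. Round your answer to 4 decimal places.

-0.0844

r = Cov(a,b) / (s_a · s_b) = -6.21 / (9.54 × 7.71)
  = -6.21 / 73.5534 ≈ -0.0844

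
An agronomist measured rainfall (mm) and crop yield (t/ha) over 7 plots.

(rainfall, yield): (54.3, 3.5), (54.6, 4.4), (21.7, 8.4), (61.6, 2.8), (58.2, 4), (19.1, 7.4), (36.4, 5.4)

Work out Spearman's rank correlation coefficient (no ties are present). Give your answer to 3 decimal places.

-0.857

Rank rainfall: 4, 5, 2, 7, 6, 1, 3
Rank yield: 2, 4, 7, 1, 3, 6, 5
d = rank(rainfall) − rank(yield): 2, 1, -5, 6, 3, -5, -2; Σd² = 104
ρ = 1 − 6Σd² / [n(n²−1)] = 1 − 6×104 / (7×48) = 1 − 624/336 ≈ -0.857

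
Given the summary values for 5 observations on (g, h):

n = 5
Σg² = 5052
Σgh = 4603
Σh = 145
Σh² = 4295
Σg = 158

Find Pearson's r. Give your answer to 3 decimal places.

0.288

r = (nΣgh − ΣgΣh) / √[(nΣg² − (Σg)²)(nΣh² − (Σh)²)]
Numerator: 5×4603 − 158×145 = 105
Denominator: √[(25260 − 24964)(21475 − 21025)] = √[296 × 450] = 364.9658
r = 105 / 364.9658 ≈ 0.288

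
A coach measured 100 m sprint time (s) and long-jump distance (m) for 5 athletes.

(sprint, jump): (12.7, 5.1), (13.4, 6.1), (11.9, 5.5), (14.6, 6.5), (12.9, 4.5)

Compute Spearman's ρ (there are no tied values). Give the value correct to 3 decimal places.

0.600

Rank sprint: 2, 4, 1, 5, 3
Rank jump: 2, 4, 3, 5, 1
d = rank(sprint) − rank(jump): 0, 0, -2, 0, 2; Σd² = 8
ρ = 1 − 6Σd² / [n(n²−1)] = 1 − 6×8 / (5×24) = 1 − 48/120 ≈ 0.600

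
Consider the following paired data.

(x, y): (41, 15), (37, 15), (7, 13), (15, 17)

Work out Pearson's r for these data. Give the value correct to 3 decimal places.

n = 4, Σx = 100, Σy = 60, Σx² = 3324, Σy² = 908, Σxy = 1516
nΣxy − ΣxΣy = 6064 − 6000 = 64
nΣx² − (Σx)² = 13296 − 10000 = 3296; nΣy² − (Σy)² = 3632 − 3600 = 32
r = 64 / √(3296 × 32) = 64 / 324.7645 ≈ 0.197

0.197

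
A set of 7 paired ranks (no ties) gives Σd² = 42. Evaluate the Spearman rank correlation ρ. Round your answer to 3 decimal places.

0.250

ρ = 1 − 6Σd² / [n(n²−1)] = 1 − 6×42 / (7×48)
  = 1 − 252/336 = 1 − 0.7500 ≈ 0.250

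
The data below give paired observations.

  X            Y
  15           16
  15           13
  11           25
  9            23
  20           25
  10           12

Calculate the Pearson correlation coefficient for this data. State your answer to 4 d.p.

0.1364

n = 6, ΣX = 80, ΣY = 114, ΣX² = 1152, ΣY² = 2348, ΣXY = 1537
nΣXY − ΣXΣY = 9222 − 9120 = 102
nΣX² − (ΣX)² = 6912 − 6400 = 512; nΣY² − (ΣY)² = 14088 − 12996 = 1092
r = 102 / √(512 × 1092) = 102 / 747.7326 ≈ 0.1364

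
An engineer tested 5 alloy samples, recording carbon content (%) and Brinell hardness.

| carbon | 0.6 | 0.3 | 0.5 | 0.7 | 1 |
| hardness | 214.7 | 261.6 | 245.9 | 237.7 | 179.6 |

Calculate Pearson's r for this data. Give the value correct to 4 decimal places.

n = 5, Σx = 3.1, Σy = 1139.5, Σx² = 2.19, Σy² = 263754.91, Σxy = 676.24
nΣxy − ΣxΣy = 3381.2 − 3532.45 = -151.25
nΣx² − (Σx)² = 10.95 − 9.61 = 1.34; nΣy² − (Σy)² = 1318774.55 − 1298460.25 = 20314.3
r = -151.25 / √(1.34 × 20314.3) = -151.25 / 164.9884 ≈ -0.9167

-0.9167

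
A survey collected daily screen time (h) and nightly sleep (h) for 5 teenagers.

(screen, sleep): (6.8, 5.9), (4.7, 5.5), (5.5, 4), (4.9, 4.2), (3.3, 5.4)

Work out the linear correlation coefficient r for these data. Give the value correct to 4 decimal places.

n = 5, Σx = 25.2, Σy = 25, Σx² = 133.48, Σy² = 127.86, Σxy = 126.37
nΣxy − ΣxΣy = 631.85 − 630 = 1.85
nΣx² − (Σx)² = 667.4 − 635.04 = 32.36; nΣy² − (Σy)² = 639.3 − 625 = 14.3
r = 1.85 / √(32.36 × 14.3) = 1.85 / 21.5116 ≈ 0.0860

0.0860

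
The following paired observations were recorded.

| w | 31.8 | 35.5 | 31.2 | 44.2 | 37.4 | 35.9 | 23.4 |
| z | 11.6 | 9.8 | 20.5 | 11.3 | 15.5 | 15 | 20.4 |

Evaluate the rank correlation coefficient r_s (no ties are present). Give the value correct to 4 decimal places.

-0.5357

Rank w: 3, 4, 2, 7, 6, 5, 1
Rank z: 3, 1, 7, 2, 5, 4, 6
d = rank(w) − rank(z): 0, 3, -5, 5, 1, 1, -5; Σd² = 86
ρ = 1 − 6Σd² / [n(n²−1)] = 1 − 6×86 / (7×48) = 1 − 516/336 ≈ -0.5357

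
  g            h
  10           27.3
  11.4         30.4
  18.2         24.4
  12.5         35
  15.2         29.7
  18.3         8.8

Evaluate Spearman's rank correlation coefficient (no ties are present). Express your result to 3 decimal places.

-0.600

Rank g: 1, 2, 5, 3, 4, 6
Rank h: 3, 5, 2, 6, 4, 1
d = rank(g) − rank(h): -2, -3, 3, -3, 0, 5; Σd² = 56
ρ = 1 − 6Σd² / [n(n²−1)] = 1 − 6×56 / (6×35) = 1 − 336/210 ≈ -0.600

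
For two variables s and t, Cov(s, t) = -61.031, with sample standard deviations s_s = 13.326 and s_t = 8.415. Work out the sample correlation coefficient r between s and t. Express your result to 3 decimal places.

r = Cov(s,t) / (s_s · s_t) = -61.031 / (13.326 × 8.415)
  = -61.031 / 112.1383 ≈ -0.544

-0.544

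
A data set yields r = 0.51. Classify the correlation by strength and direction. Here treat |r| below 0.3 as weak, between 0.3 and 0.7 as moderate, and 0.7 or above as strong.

r = 0.51 > 0 so the relationship is positive.
|r| = 0.51, which falls in the moderate range.

moderate positive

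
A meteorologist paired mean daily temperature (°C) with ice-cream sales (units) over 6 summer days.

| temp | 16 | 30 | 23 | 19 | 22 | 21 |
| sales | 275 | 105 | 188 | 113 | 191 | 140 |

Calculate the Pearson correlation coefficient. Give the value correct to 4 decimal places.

n = 6, Σx = 131, Σy = 1012, Σx² = 2971, Σy² = 190844, Σxy = 21163
nΣxy − ΣxΣy = 126978 − 132572 = -5594
nΣx² − (Σx)² = 17826 − 17161 = 665; nΣy² − (Σy)² = 1145064 − 1024144 = 120920
r = -5594 / √(665 × 120920) = -5594 / 8967.2627 ≈ -0.6238

-0.6238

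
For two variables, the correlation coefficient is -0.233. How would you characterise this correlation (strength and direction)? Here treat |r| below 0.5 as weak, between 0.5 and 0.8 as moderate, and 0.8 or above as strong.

r = -0.233 < 0 so the relationship is negative.
|r| = 0.233, which falls in the weak range.

weak negative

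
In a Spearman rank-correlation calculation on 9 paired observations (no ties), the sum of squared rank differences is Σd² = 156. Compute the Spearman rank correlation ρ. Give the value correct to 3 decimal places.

ρ = 1 − 6Σd² / [n(n²−1)] = 1 − 6×156 / (9×80)
  = 1 − 936/720 = 1 − 1.3000 ≈ -0.300

-0.300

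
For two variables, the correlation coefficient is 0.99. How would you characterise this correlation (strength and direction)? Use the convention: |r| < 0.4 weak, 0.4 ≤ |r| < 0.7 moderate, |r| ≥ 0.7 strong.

strong positive

r = 0.99 > 0 so the relationship is positive.
|r| = 0.99, which falls in the strong range.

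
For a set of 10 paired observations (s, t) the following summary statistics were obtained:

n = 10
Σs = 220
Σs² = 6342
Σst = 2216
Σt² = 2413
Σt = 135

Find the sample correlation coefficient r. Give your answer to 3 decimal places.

-0.801

r = (nΣst − ΣsΣt) / √[(nΣs² − (Σs)²)(nΣt² − (Σt)²)]
Numerator: 10×2216 − 220×135 = -7540
Denominator: √[(63420 − 48400)(24130 − 18225)] = √[15020 × 5905] = 9417.7014
r = -7540 / 9417.7014 ≈ -0.801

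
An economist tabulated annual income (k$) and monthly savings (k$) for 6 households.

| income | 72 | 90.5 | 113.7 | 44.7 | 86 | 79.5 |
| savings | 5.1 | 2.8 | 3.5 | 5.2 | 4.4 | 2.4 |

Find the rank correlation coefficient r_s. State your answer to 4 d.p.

Rank income: 2, 5, 6, 1, 4, 3
Rank savings: 5, 2, 3, 6, 4, 1
d = rank(income) − rank(savings): -3, 3, 3, -5, 0, 2; Σd² = 56
ρ = 1 − 6Σd² / [n(n²−1)] = 1 − 6×56 / (6×35) = 1 − 336/210 ≈ -0.6000

-0.6000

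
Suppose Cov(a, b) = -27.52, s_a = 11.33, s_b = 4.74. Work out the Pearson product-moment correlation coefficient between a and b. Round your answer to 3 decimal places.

r = Cov(a,b) / (s_a · s_b) = -27.52 / (11.33 × 4.74)
  = -27.52 / 53.7042 ≈ -0.512

-0.512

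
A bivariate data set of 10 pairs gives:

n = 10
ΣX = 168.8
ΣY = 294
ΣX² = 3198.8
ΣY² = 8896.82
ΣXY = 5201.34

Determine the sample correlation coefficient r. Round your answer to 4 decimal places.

0.8022

r = (nΣXY − ΣXΣY) / √[(nΣX² − (ΣX)²)(nΣY² − (ΣY)²)]
Numerator: 10×5201.34 − 168.8×294 = 2386.2
Denominator: √[(31988 − 28493.44)(88968.2 − 86436)] = √[3494.56 × 2532.2] = 2974.7142
r = 2386.2 / 2974.7142 ≈ 0.8022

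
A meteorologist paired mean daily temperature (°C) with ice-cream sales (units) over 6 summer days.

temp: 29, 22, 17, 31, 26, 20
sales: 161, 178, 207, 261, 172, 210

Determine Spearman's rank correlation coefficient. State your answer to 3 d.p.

Rank temp: 5, 3, 1, 6, 4, 2
Rank sales: 1, 3, 4, 6, 2, 5
d = rank(temp) − rank(sales): 4, 0, -3, 0, 2, -3; Σd² = 38
ρ = 1 − 6Σd² / [n(n²−1)] = 1 − 6×38 / (6×35) = 1 − 228/210 ≈ -0.086

-0.086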